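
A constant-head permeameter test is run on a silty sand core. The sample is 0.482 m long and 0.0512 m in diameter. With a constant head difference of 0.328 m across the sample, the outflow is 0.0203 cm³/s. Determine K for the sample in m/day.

Cross-sectional area A = π·(d/2)² = π × (0.0512/2)² = 0.002059 m².
Convert discharge: 0.0203 cm³/s = 2.030e-08 m³/s.
Darcy's law rearranged: K = Q·L / (A·Δh) = 2.030e-08 × 0.482 / (0.002059 × 0.328) = 1.449e-05 m/s = 1.252 m/day.

1.25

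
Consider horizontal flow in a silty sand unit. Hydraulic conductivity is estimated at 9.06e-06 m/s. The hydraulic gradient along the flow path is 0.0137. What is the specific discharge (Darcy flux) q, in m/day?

0.0107

Convert K: 9.06e-06 m/s × 86400 = 0.7828 m/day.
Hydraulic gradient i = 0.0137.
Specific discharge q = K · i = 0.7828 × 0.01370 = 0.01072 m/day.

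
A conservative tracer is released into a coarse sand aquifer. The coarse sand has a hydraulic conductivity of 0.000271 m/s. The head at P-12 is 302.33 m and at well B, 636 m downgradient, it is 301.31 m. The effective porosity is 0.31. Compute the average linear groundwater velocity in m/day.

0.121

Convert K: 0.000271 m/s × 86400 = 23.41 m/day.
Hydraulic gradient i = (302.33 − 301.31) / 636 = 1.02 / 636 = 0.001604.
Darcy flux q = K · i = 23.41 × 0.001604 = 0.03755 m/day.
Seepage velocity v = q / n_e = 0.03755 / 0.31 = 0.1211 m/day.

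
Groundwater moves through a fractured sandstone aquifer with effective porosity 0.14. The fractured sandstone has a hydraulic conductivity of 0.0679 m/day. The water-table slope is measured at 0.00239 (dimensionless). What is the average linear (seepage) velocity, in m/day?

0.00116

Hydraulic gradient i = 0.00239.
Darcy flux q = K · i = 0.06790 × 0.002390 = 0.0001623 m/day.
Seepage velocity v = q / n_e = 0.0001623 / 0.14 = 0.001159 m/day.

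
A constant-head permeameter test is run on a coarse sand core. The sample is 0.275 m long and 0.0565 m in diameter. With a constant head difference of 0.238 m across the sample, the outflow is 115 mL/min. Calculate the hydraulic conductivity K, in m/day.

Cross-sectional area A = π·(d/2)² = π × (0.0565/2)² = 0.002507 m².
Convert discharge: 115 mL/min = 1.917e-06 m³/s.
Darcy's law rearranged: K = Q·L / (A·Δh) = 1.917e-06 × 0.275 / (0.002507 × 0.238) = 0.0008833 m/s = 76.32 m/day.

76.3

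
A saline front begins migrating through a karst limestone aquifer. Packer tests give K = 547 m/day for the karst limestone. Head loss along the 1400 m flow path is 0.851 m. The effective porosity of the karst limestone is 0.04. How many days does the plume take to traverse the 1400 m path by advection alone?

Hydraulic gradient i = Δh / L = 0.851 / 1400 = 0.0006079.
Darcy flux q = K · i = 547.0 × 0.0006079 = 0.3325 m/day.
Seepage velocity v = q / n_e = 0.3325 / 0.04 = 8.312 m/day.
Travel time t = L / v = 1400 / 8.312 = 168.4 days.

168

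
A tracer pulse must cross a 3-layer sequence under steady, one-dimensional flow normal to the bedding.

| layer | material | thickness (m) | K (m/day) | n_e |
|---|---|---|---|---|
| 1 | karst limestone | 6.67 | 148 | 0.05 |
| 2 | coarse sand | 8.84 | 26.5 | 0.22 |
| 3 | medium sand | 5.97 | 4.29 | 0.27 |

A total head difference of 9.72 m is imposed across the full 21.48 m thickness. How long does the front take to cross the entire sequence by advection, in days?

0.709

With flow normal to the layers, continuity requires the same specific discharge q through every layer.
Σ(b_i/K_i) = 6.67/148 + 8.84/26.5 + 5.97/4.29 = 1.770 d.
q = Δh / Σ(b_i/K_i) = 9.72 / 1.770 = 5.491 m/day.
In each layer the seepage velocity is v_i = q/n_i, so the layer transit time is t_i = b_i·n_i / q:
  layer 1 (karst limestone): t_1 = 6.67 × 0.05 / 5.491 = 0.06074 d
  layer 2 (coarse sand): t_2 = 8.84 × 0.22 / 5.491 = 0.3542 d
  layer 3 (medium sand): t_3 = 5.97 × 0.27 / 5.491 = 0.2936 d
Total t = Σ t_i = 0.7085 days.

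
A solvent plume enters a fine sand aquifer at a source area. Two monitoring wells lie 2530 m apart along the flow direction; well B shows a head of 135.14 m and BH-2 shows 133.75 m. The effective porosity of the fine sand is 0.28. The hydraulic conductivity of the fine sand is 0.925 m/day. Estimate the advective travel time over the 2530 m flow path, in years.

Hydraulic gradient i = (135.14 − 133.75) / 2530 = 1.39 / 2530 = 0.0005494.
Darcy flux q = K · i = 0.9250 × 0.0005494 = 0.0005082 m/day.
Seepage velocity v = q / n_e = 0.0005082 / 0.28 = 0.001815 m/day.
Travel time t = L / v = 2530 / 0.001815 = 1.394e+06 days = 3816 years.

3820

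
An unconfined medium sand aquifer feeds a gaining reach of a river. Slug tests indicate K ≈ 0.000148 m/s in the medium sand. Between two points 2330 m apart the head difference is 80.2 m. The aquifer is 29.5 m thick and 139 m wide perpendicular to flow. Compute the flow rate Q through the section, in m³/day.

Convert K: 0.000148 m/s × 86400 = 12.79 m/day.
Cross-sectional area A = 139 × 29.5 = 4100 m².
Hydraulic gradient i = Δh / L = 80.2 / 2330 = 0.03442.
Darcy's law: Q = K · A · i = 12.79 × 4100 × 0.03442 = 1805 m³/day.

1800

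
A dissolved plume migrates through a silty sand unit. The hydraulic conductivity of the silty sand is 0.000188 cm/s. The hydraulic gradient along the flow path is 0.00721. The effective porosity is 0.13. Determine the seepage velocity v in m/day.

Convert K: 0.000188 cm/s × 864 = 0.1624 m/day.
Hydraulic gradient i = 0.00721.
Darcy flux q = K · i = 0.1624 × 0.007210 = 0.001171 m/day.
Seepage velocity v = q / n_e = 0.001171 / 0.13 = 0.009009 m/day.

0.00901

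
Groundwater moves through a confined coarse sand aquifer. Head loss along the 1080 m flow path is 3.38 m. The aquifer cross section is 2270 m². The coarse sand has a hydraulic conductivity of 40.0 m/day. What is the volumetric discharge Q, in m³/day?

284

Hydraulic gradient i = Δh / L = 3.38 / 1080 = 0.003130.
Darcy's law: Q = K · A · i = 40.00 × 2270 × 0.003130 = 284.2 m³/day.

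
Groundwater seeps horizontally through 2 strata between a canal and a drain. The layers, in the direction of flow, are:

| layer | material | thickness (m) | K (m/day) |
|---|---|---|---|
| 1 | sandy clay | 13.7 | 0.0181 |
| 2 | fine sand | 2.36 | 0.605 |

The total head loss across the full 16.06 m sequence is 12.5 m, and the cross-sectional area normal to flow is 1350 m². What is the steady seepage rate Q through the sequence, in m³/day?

Flow is perpendicular to layering, so the layers act in series and the equivalent K is the thickness-weighted harmonic mean.
Total thickness L = 13.7 + 2.36 = 16.06 m.
Σ(b_i/K_i) = 13.7/0.0181 + 2.36/0.605 = 760.8 d.
K_eq = L / Σ(b_i/K_i) = 16.06 / 760.8 = 0.02111 m/day.
Q = K_eq · A · (Δh/L) = 0.02111 × 1350 × (12.5/16.06) = 22.18 m³/day.

22.2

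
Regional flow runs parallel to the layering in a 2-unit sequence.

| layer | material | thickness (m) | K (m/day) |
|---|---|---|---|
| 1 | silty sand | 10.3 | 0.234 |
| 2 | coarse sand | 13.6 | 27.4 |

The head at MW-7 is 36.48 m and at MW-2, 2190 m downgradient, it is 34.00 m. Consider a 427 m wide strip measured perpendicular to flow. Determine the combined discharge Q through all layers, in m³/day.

181

Flow is parallel to layering, so each bed carries its own Darcy discharge and the transmissivities add.
Σ(K_i·b_i) = 0.234×10.3 + 27.4×13.6 = 375.1 m²/day.
Hydraulic gradient i = (36.48 − 34.00) / 2190 = 2.48 / 2190 = 0.001132.
Q = Σ(K_i·b_i) · W · i = 375.1 × 427 × 0.001132 = 181.4 m³/day.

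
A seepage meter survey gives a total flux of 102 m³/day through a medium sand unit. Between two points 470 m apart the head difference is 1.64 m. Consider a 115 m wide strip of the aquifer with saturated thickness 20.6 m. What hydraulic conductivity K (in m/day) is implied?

12.3

Cross-sectional area A = 115 × 20.6 = 2369 m².
Hydraulic gradient i = Δh / L = 1.64 / 470 = 0.003489.
From Q = K·A·i, K = Q / (A·i) = 102 / (2369 × 0.003489) = 12.34 m/day.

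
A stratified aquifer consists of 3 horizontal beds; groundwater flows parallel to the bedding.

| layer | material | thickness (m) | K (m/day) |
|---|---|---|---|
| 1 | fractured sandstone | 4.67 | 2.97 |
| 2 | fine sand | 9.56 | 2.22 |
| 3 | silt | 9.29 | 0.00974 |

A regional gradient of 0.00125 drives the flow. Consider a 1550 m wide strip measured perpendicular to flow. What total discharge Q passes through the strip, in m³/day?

68.2

Flow is parallel to layering, so each bed carries its own Darcy discharge and the transmissivities add.
Σ(K_i·b_i) = 2.97×4.67 + 2.22×9.56 + 0.00974×9.29 = 35.18 m²/day.
Hydraulic gradient i = 0.00125.
Q = Σ(K_i·b_i) · W · i = 35.18 × 1550 × 0.001250 = 68.17 m³/day.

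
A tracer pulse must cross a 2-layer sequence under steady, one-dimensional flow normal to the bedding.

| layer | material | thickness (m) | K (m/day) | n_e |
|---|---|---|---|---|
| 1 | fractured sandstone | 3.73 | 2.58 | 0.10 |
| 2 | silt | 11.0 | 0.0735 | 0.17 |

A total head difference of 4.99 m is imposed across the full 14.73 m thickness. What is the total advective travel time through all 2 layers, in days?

With flow normal to the layers, continuity requires the same specific discharge q through every layer.
Σ(b_i/K_i) = 3.73/2.58 + 11.0/0.0735 = 151.1 d.
q = Δh / Σ(b_i/K_i) = 4.99 / 151.1 = 0.03302 m/day.
In each layer the seepage velocity is v_i = q/n_i, so the layer transit time is t_i = b_i·n_i / q:
  layer 1 (fractured sandstone): t_1 = 3.73 × 0.10 / 0.03302 = 11.30 d
  layer 2 (silt): t_2 = 11.0 × 0.17 / 0.03302 = 56.63 d
Total t = Σ t_i = 67.92 days.

67.9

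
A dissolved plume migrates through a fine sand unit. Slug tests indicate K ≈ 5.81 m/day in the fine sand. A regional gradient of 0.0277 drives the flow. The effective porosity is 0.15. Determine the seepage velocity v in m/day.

1.07

Hydraulic gradient i = 0.0277.
Darcy flux q = K · i = 5.810 × 0.02770 = 0.1609 m/day.
Seepage velocity v = q / n_e = 0.1609 / 0.15 = 1.073 m/day.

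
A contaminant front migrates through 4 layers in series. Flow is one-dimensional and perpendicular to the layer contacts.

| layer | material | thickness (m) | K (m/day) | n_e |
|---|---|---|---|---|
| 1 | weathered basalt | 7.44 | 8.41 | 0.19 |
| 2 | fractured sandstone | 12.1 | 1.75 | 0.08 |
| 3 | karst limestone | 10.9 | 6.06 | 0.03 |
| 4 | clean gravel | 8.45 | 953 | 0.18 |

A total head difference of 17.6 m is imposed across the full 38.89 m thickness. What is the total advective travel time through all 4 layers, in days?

2.31

With flow normal to the layers, continuity requires the same specific discharge q through every layer.
Σ(b_i/K_i) = 7.44/8.41 + 12.1/1.75 + 10.9/6.06 + 8.45/953 = 9.606 d.
q = Δh / Σ(b_i/K_i) = 17.6 / 9.606 = 1.832 m/day.
In each layer the seepage velocity is v_i = q/n_i, so the layer transit time is t_i = b_i·n_i / q:
  layer 1 (weathered basalt): t_1 = 7.44 × 0.19 / 1.832 = 0.7716 d
  layer 2 (fractured sandstone): t_2 = 12.1 × 0.08 / 1.832 = 0.5284 d
  layer 3 (karst limestone): t_3 = 10.9 × 0.03 / 1.832 = 0.1785 d
  layer 4 (clean gravel): t_4 = 8.45 × 0.18 / 1.832 = 0.8302 d
Total t = Σ t_i = 2.309 days.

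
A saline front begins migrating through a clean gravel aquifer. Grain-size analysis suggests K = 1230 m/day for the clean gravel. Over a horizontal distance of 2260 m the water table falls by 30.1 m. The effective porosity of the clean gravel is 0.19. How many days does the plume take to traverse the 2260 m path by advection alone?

Hydraulic gradient i = Δh / L = 30.1 / 2260 = 0.01332.
Darcy flux q = K · i = 1230 × 0.01332 = 16.38 m/day.
Seepage velocity v = q / n_e = 16.38 / 0.19 = 86.22 m/day.
Travel time t = L / v = 2260 / 86.22 = 26.21 days.

26.2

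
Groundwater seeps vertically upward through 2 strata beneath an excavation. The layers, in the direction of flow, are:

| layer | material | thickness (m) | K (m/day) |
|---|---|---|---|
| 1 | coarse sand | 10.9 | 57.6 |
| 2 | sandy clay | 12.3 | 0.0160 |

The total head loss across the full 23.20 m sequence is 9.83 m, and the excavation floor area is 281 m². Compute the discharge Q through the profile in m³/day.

Flow is perpendicular to layering, so the layers act in series and the equivalent K is the thickness-weighted harmonic mean.
Total thickness L = 10.9 + 12.3 = 23.20 m.
Σ(b_i/K_i) = 10.9/57.6 + 12.3/0.0160 = 768.9 d.
K_eq = L / Σ(b_i/K_i) = 23.20 / 768.9 = 0.03017 m/day.
Q = K_eq · A · (Δh/L) = 0.03017 × 281 × (9.83/23.20) = 3.592 m³/day.

3.59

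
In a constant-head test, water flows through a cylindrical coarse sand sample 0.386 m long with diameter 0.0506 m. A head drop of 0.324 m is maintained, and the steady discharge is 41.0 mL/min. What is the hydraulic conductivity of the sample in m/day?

35.0

Cross-sectional area A = π·(d/2)² = π × (0.0506/2)² = 0.002011 m².
Convert discharge: 41.0 mL/min = 6.833e-07 m³/s.
Darcy's law rearranged: K = Q·L / (A·Δh) = 6.833e-07 × 0.386 / (0.002011 × 0.324) = 0.0004048 m/s = 34.98 m/day.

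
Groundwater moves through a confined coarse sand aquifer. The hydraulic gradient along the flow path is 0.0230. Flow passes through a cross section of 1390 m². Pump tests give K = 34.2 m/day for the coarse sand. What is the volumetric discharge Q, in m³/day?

1090

Hydraulic gradient i = 0.0230.
Darcy's law: Q = K · A · i = 34.20 × 1390 × 0.02300 = 1093 m³/day.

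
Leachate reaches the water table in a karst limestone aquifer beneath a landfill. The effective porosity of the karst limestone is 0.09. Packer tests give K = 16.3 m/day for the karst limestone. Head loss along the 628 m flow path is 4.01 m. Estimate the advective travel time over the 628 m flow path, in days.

Hydraulic gradient i = Δh / L = 4.01 / 628 = 0.006385.
Darcy flux q = K · i = 16.30 × 0.006385 = 0.1041 m/day.
Seepage velocity v = q / n_e = 0.1041 / 0.09 = 1.156 m/day.
Travel time t = L / v = 628 / 1.156 = 543.0 days.

543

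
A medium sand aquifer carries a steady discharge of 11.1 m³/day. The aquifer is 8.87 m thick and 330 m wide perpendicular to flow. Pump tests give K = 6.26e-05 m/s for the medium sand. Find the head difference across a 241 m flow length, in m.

0.169

Convert K: 6.26e-05 m/s × 86400 = 5.409 m/day.
Cross-sectional area A = 330 × 8.87 = 2927 m².
From Q = K·A·i, i = Q / (K·A) = 11.1 / (5.409 × 2927) = 0.0007011.
Head loss Δh = i · L = 0.0007011 × 241 = 0.1690 m.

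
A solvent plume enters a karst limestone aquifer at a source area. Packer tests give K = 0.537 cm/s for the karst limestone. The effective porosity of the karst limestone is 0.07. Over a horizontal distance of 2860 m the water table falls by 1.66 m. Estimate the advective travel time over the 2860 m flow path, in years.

Convert K: 0.537 cm/s × 864 = 464.0 m/day.
Hydraulic gradient i = Δh / L = 1.66 / 2860 = 0.0005804.
Darcy flux q = K · i = 464.0 × 0.0005804 = 0.2693 m/day.
Seepage velocity v = q / n_e = 0.2693 / 0.07 = 3.847 m/day.
Travel time t = L / v = 2860 / 3.847 = 743.4 days = 2.035 years.

2.04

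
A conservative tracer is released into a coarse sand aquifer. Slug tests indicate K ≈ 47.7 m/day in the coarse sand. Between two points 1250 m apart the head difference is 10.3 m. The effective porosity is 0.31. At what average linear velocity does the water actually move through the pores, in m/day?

1.27

Hydraulic gradient i = Δh / L = 10.3 / 1250 = 0.008240.
Darcy flux q = K · i = 47.70 × 0.008240 = 0.3930 m/day.
Seepage velocity v = q / n_e = 0.3930 / 0.31 = 1.268 m/day.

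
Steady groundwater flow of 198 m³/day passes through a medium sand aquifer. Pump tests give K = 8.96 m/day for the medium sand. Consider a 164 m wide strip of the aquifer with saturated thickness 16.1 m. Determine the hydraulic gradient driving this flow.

Cross-sectional area A = 164 × 16.1 = 2640 m².
From Q = K·A·i, i = Q / (K·A) = 198 / (8.960 × 2640) = 0.008369.

0.00837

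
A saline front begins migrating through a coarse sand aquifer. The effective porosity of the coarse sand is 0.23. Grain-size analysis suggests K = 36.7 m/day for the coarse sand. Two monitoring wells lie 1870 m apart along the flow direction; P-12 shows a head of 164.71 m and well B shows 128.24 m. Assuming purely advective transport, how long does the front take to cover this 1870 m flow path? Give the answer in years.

1.65

Hydraulic gradient i = (164.71 − 128.24) / 1870 = 36.47 / 1870 = 0.01950.
Darcy flux q = K · i = 36.70 × 0.01950 = 0.7157 m/day.
Seepage velocity v = q / n_e = 0.7157 / 0.23 = 3.112 m/day.
Travel time t = L / v = 1870 / 3.112 = 600.9 days = 1.645 years.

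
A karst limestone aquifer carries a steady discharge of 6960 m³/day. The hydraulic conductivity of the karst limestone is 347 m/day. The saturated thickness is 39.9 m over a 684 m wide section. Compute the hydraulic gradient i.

Cross-sectional area A = 684 × 39.9 = 27292 m².
From Q = K·A·i, i = Q / (K·A) = 6960 / (347.0 × 27292) = 0.0007349.

0.000735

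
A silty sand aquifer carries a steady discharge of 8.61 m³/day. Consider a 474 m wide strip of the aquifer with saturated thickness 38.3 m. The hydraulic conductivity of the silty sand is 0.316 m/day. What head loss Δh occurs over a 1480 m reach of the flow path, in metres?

Cross-sectional area A = 474 × 38.3 = 18154 m².
From Q = K·A·i, i = Q / (K·A) = 8.61 / (0.3160 × 18154) = 0.001501.
Head loss Δh = i · L = 0.001501 × 1480 = 2.221 m.

2.22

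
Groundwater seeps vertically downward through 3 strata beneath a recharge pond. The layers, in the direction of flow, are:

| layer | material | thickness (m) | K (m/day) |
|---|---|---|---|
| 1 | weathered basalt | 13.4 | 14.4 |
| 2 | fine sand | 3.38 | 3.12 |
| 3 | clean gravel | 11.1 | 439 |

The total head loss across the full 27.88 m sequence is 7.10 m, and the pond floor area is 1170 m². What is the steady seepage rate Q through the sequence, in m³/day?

4070

Flow is perpendicular to layering, so the layers act in series and the equivalent K is the thickness-weighted harmonic mean.
Total thickness L = 13.4 + 3.38 + 11.1 = 27.88 m.
Σ(b_i/K_i) = 13.4/14.4 + 3.38/3.12 + 11.1/439 = 2.039 d.
K_eq = L / Σ(b_i/K_i) = 27.88 / 2.039 = 13.67 m/day.
Q = K_eq · A · (Δh/L) = 13.67 × 1170 × (7.10/27.88) = 4074 m³/day.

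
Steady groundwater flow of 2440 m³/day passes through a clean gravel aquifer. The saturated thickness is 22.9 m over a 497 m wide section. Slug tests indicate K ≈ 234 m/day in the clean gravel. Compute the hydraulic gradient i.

Cross-sectional area A = 497 × 22.9 = 11381 m².
From Q = K·A·i, i = Q / (K·A) = 2440 / (234.0 × 11381) = 0.0009162.

0.000916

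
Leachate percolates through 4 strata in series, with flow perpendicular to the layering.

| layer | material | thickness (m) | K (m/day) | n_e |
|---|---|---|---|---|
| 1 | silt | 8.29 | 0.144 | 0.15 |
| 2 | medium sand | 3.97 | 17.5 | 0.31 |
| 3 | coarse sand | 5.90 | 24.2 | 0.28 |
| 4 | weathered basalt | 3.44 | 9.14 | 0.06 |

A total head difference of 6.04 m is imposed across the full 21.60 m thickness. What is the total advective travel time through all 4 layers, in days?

With flow normal to the layers, continuity requires the same specific discharge q through every layer.
Σ(b_i/K_i) = 8.29/0.144 + 3.97/17.5 + 5.90/24.2 + 3.44/9.14 = 58.42 d.
q = Δh / Σ(b_i/K_i) = 6.04 / 58.42 = 0.1034 m/day.
In each layer the seepage velocity is v_i = q/n_i, so the layer transit time is t_i = b_i·n_i / q:
  layer 1 (silt): t_1 = 8.29 × 0.15 / 0.1034 = 12.03 d
  layer 2 (medium sand): t_2 = 3.97 × 0.31 / 0.1034 = 11.90 d
  layer 3 (coarse sand): t_3 = 5.90 × 0.28 / 0.1034 = 15.98 d
  layer 4 (weathered basalt): t_4 = 3.44 × 0.06 / 0.1034 = 1.996 d
Total t = Σ t_i = 41.90 days.

41.9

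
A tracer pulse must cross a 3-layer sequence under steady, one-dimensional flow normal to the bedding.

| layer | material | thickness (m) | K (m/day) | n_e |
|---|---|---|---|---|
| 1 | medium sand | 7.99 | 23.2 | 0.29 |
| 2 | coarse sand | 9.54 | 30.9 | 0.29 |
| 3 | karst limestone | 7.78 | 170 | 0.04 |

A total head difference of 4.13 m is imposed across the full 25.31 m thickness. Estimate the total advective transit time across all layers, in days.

With flow normal to the layers, continuity requires the same specific discharge q through every layer.
Σ(b_i/K_i) = 7.99/23.2 + 9.54/30.9 + 7.78/170 = 0.6989 d.
q = Δh / Σ(b_i/K_i) = 4.13 / 0.6989 = 5.909 m/day.
In each layer the seepage velocity is v_i = q/n_i, so the layer transit time is t_i = b_i·n_i / q:
  layer 1 (medium sand): t_1 = 7.99 × 0.29 / 5.909 = 0.3921 d
  layer 2 (coarse sand): t_2 = 9.54 × 0.29 / 5.909 = 0.4682 d
  layer 3 (karst limestone): t_3 = 7.78 × 0.04 / 5.909 = 0.05266 d
Total t = Σ t_i = 0.9130 days.

0.913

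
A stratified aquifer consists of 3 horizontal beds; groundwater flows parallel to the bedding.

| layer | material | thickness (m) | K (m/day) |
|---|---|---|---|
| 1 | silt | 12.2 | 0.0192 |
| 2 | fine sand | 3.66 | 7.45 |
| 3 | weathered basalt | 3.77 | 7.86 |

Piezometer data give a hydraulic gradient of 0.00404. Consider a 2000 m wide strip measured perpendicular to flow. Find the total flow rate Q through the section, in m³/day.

Flow is parallel to layering, so each bed carries its own Darcy discharge and the transmissivities add.
Σ(K_i·b_i) = 0.0192×12.2 + 7.45×3.66 + 7.86×3.77 = 57.13 m²/day.
Hydraulic gradient i = 0.00404.
Q = Σ(K_i·b_i) · W · i = 57.13 × 2000 × 0.004040 = 461.6 m³/day.

462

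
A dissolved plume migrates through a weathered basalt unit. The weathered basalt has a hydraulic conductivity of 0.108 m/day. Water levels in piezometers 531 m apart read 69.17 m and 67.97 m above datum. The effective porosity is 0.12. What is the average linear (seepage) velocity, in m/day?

0.00203

Hydraulic gradient i = (69.17 − 67.97) / 531 = 1.2 / 531 = 0.002260.
Darcy flux q = K · i = 0.1080 × 0.002260 = 0.0002441 m/day.
Seepage velocity v = q / n_e = 0.0002441 / 0.12 = 0.002034 m/day.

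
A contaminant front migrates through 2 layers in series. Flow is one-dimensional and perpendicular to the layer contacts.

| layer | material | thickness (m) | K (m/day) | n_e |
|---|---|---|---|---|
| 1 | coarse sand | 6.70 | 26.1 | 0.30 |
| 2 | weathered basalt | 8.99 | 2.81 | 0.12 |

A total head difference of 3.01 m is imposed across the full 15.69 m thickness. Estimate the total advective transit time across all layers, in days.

With flow normal to the layers, continuity requires the same specific discharge q through every layer.
Σ(b_i/K_i) = 6.70/26.1 + 8.99/2.81 = 3.456 d.
q = Δh / Σ(b_i/K_i) = 3.01 / 3.456 = 0.8710 m/day.
In each layer the seepage velocity is v_i = q/n_i, so the layer transit time is t_i = b_i·n_i / q:
  layer 1 (coarse sand): t_1 = 6.70 × 0.30 / 0.8710 = 2.308 d
  layer 2 (weathered basalt): t_2 = 8.99 × 0.12 / 0.8710 = 1.239 d
Total t = Σ t_i = 3.546 days.

3.55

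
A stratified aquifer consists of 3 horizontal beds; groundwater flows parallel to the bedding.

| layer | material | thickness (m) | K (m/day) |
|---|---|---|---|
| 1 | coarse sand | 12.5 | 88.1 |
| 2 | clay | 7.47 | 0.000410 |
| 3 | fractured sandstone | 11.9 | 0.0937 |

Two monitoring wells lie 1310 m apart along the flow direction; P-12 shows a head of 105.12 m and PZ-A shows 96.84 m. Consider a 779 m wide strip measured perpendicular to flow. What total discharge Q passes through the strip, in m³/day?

Flow is parallel to layering, so each bed carries its own Darcy discharge and the transmissivities add.
Σ(K_i·b_i) = 88.1×12.5 + 0.000410×7.47 + 0.0937×11.9 = 1102 m²/day.
Hydraulic gradient i = (105.12 − 96.84) / 1310 = 8.28 / 1310 = 0.006321.
Q = Σ(K_i·b_i) · W · i = 1102 × 779 × 0.006321 = 5428 m³/day.

5430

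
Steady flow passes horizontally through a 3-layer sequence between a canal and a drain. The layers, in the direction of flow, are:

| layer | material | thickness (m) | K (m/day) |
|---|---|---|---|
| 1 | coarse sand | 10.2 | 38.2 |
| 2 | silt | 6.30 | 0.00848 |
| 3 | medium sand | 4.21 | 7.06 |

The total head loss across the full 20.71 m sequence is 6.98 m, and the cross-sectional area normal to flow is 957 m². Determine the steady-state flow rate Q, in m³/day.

Flow is perpendicular to layering, so the layers act in series and the equivalent K is the thickness-weighted harmonic mean.
Total thickness L = 10.2 + 6.30 + 4.21 = 20.71 m.
Σ(b_i/K_i) = 10.2/38.2 + 6.30/0.00848 + 4.21/7.06 = 743.8 d.
K_eq = L / Σ(b_i/K_i) = 20.71 / 743.8 = 0.02784 m/day.
Q = K_eq · A · (Δh/L) = 0.02784 × 957 × (6.98/20.71) = 8.981 m³/day.

8.98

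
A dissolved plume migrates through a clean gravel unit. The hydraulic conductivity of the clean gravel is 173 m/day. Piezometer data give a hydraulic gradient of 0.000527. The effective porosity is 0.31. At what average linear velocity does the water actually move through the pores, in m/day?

Hydraulic gradient i = 0.000527.
Darcy flux q = K · i = 173.0 × 0.0005270 = 0.09117 m/day.
Seepage velocity v = q / n_e = 0.09117 / 0.31 = 0.2941 m/day.

0.294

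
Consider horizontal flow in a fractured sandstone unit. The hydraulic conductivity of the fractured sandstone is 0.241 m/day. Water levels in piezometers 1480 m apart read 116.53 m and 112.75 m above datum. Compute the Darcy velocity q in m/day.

Hydraulic gradient i = (116.53 − 112.75) / 1480 = 3.78 / 1480 = 0.002554.
Specific discharge q = K · i = 0.2410 × 0.002554 = 0.0006155 m/day.

0.000616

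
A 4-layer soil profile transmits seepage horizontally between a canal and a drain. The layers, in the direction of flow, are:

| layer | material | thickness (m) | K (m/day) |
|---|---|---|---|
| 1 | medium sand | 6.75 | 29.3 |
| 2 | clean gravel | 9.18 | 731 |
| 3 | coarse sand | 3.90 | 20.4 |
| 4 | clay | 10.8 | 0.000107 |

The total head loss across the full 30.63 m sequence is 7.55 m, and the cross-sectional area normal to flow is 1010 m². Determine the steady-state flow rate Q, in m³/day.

0.0755

Flow is perpendicular to layering, so the layers act in series and the equivalent K is the thickness-weighted harmonic mean.
Total thickness L = 6.75 + 9.18 + 3.90 + 10.8 = 30.63 m.
Σ(b_i/K_i) = 6.75/29.3 + 9.18/731 + 3.90/20.4 + 10.8/0.000107 = 1.009e+05 d.
K_eq = L / Σ(b_i/K_i) = 30.63 / 1.009e+05 = 0.0003035 m/day.
Q = K_eq · A · (Δh/L) = 0.0003035 × 1010 × (7.55/30.63) = 0.07555 m³/day.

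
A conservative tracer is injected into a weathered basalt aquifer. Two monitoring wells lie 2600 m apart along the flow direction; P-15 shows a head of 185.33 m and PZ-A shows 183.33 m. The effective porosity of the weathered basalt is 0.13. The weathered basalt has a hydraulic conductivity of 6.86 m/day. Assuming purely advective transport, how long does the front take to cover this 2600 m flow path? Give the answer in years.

175

Hydraulic gradient i = (185.33 − 183.33) / 2600 = 2 / 2600 = 0.0007692.
Darcy flux q = K · i = 6.860 × 0.0007692 = 0.005277 m/day.
Seepage velocity v = q / n_e = 0.005277 / 0.13 = 0.04059 m/day.
Travel time t = L / v = 2600 / 0.04059 = 64052 days = 175.4 years.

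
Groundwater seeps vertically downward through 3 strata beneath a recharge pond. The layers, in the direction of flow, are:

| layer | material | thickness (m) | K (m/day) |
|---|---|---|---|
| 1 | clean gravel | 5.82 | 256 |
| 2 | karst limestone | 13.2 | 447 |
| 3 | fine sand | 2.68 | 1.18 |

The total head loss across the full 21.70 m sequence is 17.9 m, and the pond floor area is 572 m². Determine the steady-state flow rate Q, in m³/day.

Flow is perpendicular to layering, so the layers act in series and the equivalent K is the thickness-weighted harmonic mean.
Total thickness L = 5.82 + 13.2 + 2.68 = 21.70 m.
Σ(b_i/K_i) = 5.82/256 + 13.2/447 + 2.68/1.18 = 2.323 d.
K_eq = L / Σ(b_i/K_i) = 21.70 / 2.323 = 9.340 m/day.
Q = K_eq · A · (Δh/L) = 9.340 × 572 × (17.9/21.70) = 4407 m³/day.

4410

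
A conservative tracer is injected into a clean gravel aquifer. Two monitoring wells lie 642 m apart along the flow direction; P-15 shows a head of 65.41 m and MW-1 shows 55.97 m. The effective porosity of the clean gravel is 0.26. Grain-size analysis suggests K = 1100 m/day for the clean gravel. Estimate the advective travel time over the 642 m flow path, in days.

10.3

Hydraulic gradient i = (65.41 − 55.97) / 642 = 9.44 / 642 = 0.01470.
Darcy flux q = K · i = 1100 × 0.01470 = 16.17 m/day.
Seepage velocity v = q / n_e = 16.17 / 0.26 = 62.21 m/day.
Travel time t = L / v = 642 / 62.21 = 10.32 days.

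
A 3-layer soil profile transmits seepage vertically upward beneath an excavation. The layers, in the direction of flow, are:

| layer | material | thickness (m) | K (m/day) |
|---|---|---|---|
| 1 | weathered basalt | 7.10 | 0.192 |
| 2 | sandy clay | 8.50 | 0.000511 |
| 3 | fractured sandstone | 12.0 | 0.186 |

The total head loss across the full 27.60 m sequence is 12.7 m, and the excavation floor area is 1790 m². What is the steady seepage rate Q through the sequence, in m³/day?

Flow is perpendicular to layering, so the layers act in series and the equivalent K is the thickness-weighted harmonic mean.
Total thickness L = 7.10 + 8.50 + 12.0 = 27.60 m.
Σ(b_i/K_i) = 7.10/0.192 + 8.50/0.000511 + 12.0/0.186 = 16736 d.
K_eq = L / Σ(b_i/K_i) = 27.60 / 16736 = 0.001649 m/day.
Q = K_eq · A · (Δh/L) = 0.001649 × 1790 × (12.7/27.60) = 1.358 m³/day.

1.36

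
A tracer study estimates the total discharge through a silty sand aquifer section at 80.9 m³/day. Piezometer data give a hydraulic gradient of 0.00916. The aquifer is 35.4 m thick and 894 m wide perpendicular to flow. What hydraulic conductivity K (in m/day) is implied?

Cross-sectional area A = 894 × 35.4 = 31648 m².
Hydraulic gradient i = 0.00916.
From Q = K·A·i, K = Q / (A·i) = 80.9 / (31648 × 0.009160) = 0.2791 m/day.

0.279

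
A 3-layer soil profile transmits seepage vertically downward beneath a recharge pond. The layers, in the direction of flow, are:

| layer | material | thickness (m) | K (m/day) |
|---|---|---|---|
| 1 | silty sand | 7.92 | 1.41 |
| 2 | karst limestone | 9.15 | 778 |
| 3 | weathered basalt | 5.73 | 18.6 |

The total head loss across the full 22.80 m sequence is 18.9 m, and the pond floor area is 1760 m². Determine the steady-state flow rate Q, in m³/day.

Flow is perpendicular to layering, so the layers act in series and the equivalent K is the thickness-weighted harmonic mean.
Total thickness L = 7.92 + 9.15 + 5.73 = 22.80 m.
Σ(b_i/K_i) = 7.92/1.41 + 9.15/778 + 5.73/18.6 = 5.937 d.
K_eq = L / Σ(b_i/K_i) = 22.80 / 5.937 = 3.840 m/day.
Q = K_eq · A · (Δh/L) = 3.840 × 1760 × (18.9/22.80) = 5603 m³/day.

5600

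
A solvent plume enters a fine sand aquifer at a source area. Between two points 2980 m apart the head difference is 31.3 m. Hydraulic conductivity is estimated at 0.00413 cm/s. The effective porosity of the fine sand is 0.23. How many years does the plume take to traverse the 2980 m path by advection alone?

50.1

Convert K: 0.00413 cm/s × 864 = 3.568 m/day.
Hydraulic gradient i = Δh / L = 31.3 / 2980 = 0.01050.
Darcy flux q = K · i = 3.568 × 0.01050 = 0.03748 m/day.
Seepage velocity v = q / n_e = 0.03748 / 0.23 = 0.1630 m/day.
Travel time t = L / v = 2980 / 0.1630 = 18287 days = 50.07 years.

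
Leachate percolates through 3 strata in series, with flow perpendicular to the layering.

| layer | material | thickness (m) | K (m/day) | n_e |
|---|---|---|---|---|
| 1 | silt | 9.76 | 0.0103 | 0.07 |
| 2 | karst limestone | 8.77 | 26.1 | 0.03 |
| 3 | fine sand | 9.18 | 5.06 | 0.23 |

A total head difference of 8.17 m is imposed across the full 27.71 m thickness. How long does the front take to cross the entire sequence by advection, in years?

0.973

With flow normal to the layers, continuity requires the same specific discharge q through every layer.
Σ(b_i/K_i) = 9.76/0.0103 + 8.77/26.1 + 9.18/5.06 = 949.7 d.
q = Δh / Σ(b_i/K_i) = 8.17 / 949.7 = 0.008603 m/day.
In each layer the seepage velocity is v_i = q/n_i, so the layer transit time is t_i = b_i·n_i / q:
  layer 1 (silt): t_1 = 9.76 × 0.07 / 0.008603 = 79.42 d
  layer 2 (karst limestone): t_2 = 8.77 × 0.03 / 0.008603 = 30.58 d
  layer 3 (fine sand): t_3 = 9.18 × 0.23 / 0.008603 = 245.4 d
Total t = Σ t_i = 355.4 days = 0.9731 years.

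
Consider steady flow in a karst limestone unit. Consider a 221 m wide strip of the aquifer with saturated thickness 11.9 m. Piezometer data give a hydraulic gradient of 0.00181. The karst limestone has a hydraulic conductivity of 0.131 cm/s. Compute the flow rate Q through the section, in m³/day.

539

Convert K: 0.131 cm/s × 864 = 113.2 m/day.
Cross-sectional area A = 221 × 11.9 = 2630 m².
Hydraulic gradient i = 0.00181.
Darcy's law: Q = K · A · i = 113.2 × 2630 × 0.001810 = 538.8 m³/day.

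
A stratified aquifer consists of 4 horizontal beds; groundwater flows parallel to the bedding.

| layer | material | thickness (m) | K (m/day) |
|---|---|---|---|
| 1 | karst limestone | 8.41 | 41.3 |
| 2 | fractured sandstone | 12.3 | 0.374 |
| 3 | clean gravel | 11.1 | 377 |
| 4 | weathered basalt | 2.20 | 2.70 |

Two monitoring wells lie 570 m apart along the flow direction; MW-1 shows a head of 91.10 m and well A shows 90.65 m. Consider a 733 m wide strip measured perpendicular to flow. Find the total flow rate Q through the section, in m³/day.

Flow is parallel to layering, so each bed carries its own Darcy discharge and the transmissivities add.
Σ(K_i·b_i) = 41.3×8.41 + 0.374×12.3 + 377×11.1 + 2.70×2.20 = 4543 m²/day.
Hydraulic gradient i = (91.10 − 90.65) / 570 = 0.45 / 570 = 0.0007895.
Q = Σ(K_i·b_i) · W · i = 4543 × 733 × 0.0007895 = 2629 m³/day.

2630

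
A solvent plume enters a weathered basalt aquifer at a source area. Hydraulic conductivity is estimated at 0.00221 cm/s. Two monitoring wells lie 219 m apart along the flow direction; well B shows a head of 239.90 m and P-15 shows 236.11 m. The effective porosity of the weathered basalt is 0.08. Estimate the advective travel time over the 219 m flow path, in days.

Convert K: 0.00221 cm/s × 864 = 1.909 m/day.
Hydraulic gradient i = (239.90 − 236.11) / 219 = 3.79 / 219 = 0.01731.
Darcy flux q = K · i = 1.909 × 0.01731 = 0.03304 m/day.
Seepage velocity v = q / n_e = 0.03304 / 0.08 = 0.4131 m/day.
Travel time t = L / v = 219 / 0.4131 = 530.2 days.

530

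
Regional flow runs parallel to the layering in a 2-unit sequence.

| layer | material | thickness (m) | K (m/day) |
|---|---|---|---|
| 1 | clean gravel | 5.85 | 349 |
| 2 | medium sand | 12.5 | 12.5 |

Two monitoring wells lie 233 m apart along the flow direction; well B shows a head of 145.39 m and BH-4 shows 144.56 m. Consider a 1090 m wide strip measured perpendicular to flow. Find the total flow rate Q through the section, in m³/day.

Flow is parallel to layering, so each bed carries its own Darcy discharge and the transmissivities add.
Σ(K_i·b_i) = 349×5.85 + 12.5×12.5 = 2198 m²/day.
Hydraulic gradient i = (145.39 − 144.56) / 233 = 0.83 / 233 = 0.003562.
Q = Σ(K_i·b_i) · W · i = 2198 × 1090 × 0.003562 = 8534 m³/day.

8530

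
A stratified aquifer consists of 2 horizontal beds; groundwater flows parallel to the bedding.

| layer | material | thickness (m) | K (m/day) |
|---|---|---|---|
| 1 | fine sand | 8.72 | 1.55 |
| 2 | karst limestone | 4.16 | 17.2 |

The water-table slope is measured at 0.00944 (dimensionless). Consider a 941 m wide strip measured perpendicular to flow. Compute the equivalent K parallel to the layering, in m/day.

6.60

Flow is parallel to layering, so each bed carries its own Darcy discharge and the transmissivities add.
Σ(K_i·b_i) = 1.55×8.72 + 17.2×4.16 = 85.07 m²/day.
Total thickness b = 12.88 m, so K_eq = Σ(K_i·b_i)/b = 6.605 m/day.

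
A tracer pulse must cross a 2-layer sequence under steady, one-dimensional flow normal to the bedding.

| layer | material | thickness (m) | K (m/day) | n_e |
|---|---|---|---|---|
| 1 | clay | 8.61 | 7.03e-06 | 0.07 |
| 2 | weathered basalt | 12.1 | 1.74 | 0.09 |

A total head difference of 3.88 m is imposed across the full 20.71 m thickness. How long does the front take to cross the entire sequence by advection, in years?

With flow normal to the layers, continuity requires the same specific discharge q through every layer.
Σ(b_i/K_i) = 8.61/7.03e-06 + 12.1/1.74 = 1.225e+06 d.
q = Δh / Σ(b_i/K_i) = 3.88 / 1.225e+06 = 3.168e-06 m/day.
In each layer the seepage velocity is v_i = q/n_i, so the layer transit time is t_i = b_i·n_i / q:
  layer 1 (clay): t_1 = 8.61 × 0.07 / 3.168e-06 = 1.902e+05 d
  layer 2 (weathered basalt): t_2 = 12.1 × 0.09 / 3.168e-06 = 3.438e+05 d
Total t = Σ t_i = 5.340e+05 days = 1462 years.

1460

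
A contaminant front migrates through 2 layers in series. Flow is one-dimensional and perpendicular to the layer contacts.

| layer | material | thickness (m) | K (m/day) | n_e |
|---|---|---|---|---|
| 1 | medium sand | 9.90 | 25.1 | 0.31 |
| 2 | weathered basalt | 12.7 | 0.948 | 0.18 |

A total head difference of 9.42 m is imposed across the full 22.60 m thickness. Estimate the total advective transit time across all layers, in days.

7.84

With flow normal to the layers, continuity requires the same specific discharge q through every layer.
Σ(b_i/K_i) = 9.90/25.1 + 12.7/0.948 = 13.79 d.
q = Δh / Σ(b_i/K_i) = 9.42 / 13.79 = 0.6831 m/day.
In each layer the seepage velocity is v_i = q/n_i, so the layer transit time is t_i = b_i·n_i / q:
  layer 1 (medium sand): t_1 = 9.90 × 0.31 / 0.6831 = 4.493 d
  layer 2 (weathered basalt): t_2 = 12.7 × 0.18 / 0.6831 = 3.347 d
Total t = Σ t_i = 7.840 days.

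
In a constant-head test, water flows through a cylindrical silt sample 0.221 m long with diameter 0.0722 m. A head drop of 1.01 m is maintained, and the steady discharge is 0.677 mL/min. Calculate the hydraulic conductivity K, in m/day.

Cross-sectional area A = π·(d/2)² = π × (0.0722/2)² = 0.004094 m².
Convert discharge: 0.677 mL/min = 1.128e-08 m³/s.
Darcy's law rearranged: K = Q·L / (A·Δh) = 1.128e-08 × 0.221 / (0.004094 × 1.01) = 6.030e-07 m/s = 0.05210 m/day.

0.0521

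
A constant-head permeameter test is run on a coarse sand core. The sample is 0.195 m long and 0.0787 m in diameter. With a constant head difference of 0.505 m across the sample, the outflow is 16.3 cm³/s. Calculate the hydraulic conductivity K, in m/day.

Cross-sectional area A = π·(d/2)² = π × (0.0787/2)² = 0.004865 m².
Convert discharge: 16.3 cm³/s = 1.630e-05 m³/s.
Darcy's law rearranged: K = Q·L / (A·Δh) = 1.630e-05 × 0.195 / (0.004865 × 0.505) = 0.001294 m/s = 111.8 m/day.

112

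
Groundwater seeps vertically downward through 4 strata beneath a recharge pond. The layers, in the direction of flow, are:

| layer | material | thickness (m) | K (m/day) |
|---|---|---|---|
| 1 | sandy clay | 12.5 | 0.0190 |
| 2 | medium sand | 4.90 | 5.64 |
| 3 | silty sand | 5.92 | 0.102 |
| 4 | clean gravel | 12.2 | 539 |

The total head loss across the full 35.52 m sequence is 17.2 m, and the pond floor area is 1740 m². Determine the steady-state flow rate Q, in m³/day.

41.8

Flow is perpendicular to layering, so the layers act in series and the equivalent K is the thickness-weighted harmonic mean.
Total thickness L = 12.5 + 4.90 + 5.92 + 12.2 = 35.52 m.
Σ(b_i/K_i) = 12.5/0.0190 + 4.90/5.64 + 5.92/0.102 + 12.2/539 = 716.8 d.
K_eq = L / Σ(b_i/K_i) = 35.52 / 716.8 = 0.04955 m/day.
Q = K_eq · A · (Δh/L) = 0.04955 × 1740 × (17.2/35.52) = 41.75 m³/day.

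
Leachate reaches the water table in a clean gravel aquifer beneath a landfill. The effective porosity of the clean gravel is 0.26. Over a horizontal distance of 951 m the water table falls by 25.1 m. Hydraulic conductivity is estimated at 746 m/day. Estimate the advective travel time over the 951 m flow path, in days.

Hydraulic gradient i = Δh / L = 25.1 / 951 = 0.02639.
Darcy flux q = K · i = 746.0 × 0.02639 = 19.69 m/day.
Seepage velocity v = q / n_e = 19.69 / 0.26 = 75.73 m/day.
Travel time t = L / v = 951 / 75.73 = 12.56 days.

12.6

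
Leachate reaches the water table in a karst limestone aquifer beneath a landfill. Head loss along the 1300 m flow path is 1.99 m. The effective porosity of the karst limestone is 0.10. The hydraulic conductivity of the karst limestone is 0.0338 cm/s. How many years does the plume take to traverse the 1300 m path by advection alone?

Convert K: 0.0338 cm/s × 864 = 29.20 m/day.
Hydraulic gradient i = Δh / L = 1.99 / 1300 = 0.001531.
Darcy flux q = K · i = 29.20 × 0.001531 = 0.04470 m/day.
Seepage velocity v = q / n_e = 0.04470 / 0.10 = 0.4470 m/day.
Travel time t = L / v = 1300 / 0.4470 = 2908 days = 7.962 years.

7.96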